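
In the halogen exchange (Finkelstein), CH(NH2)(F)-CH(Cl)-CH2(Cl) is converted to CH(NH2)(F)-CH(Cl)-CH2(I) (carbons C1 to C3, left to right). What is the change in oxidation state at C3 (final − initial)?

0

Before: C3 has 1 bond to C, 2 bonds to H, 1 bond to Cl → oxidation state -1.
After: C3 has 1 bond to C, 2 bonds to H, 1 bond to I → oxidation state -1.
Δ = -1 − (-1) = 0, so no net redox change at C3.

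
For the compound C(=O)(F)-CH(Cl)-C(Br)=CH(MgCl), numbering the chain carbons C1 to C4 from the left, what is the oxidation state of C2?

Count +1 for every bond to an atom more electronegative than carbon and −1 for every bond to one less electronegative; C–C bonds are 0.
C2 has one bond to C (0), one bond to C (0), one bond to H (-1), one bond to Cl (+1).
Oxidation state = 0 + 0 − 1 + 1 = 0.

0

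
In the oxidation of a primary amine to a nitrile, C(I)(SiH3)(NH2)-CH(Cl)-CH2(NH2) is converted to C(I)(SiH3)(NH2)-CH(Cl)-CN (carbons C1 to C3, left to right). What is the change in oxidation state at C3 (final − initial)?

+4

Before: C3 has 1 bond to C, 2 bonds to H, 1 bond to N → oxidation state -1.
After: C3 has 1 bond to C, 3 bonds to N → oxidation state +3.
Δ = +3 − (-1) = +4, so this is an oxidation at C3.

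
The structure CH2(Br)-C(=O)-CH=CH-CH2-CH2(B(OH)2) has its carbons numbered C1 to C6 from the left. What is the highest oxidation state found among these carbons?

Assign +1 per bond to O/N/halogen, −1 per bond to H or an electropositive element, and 0 per bond to carbon. Tallying each carbon:
C1: 1C, 2H, 1Br → 0 − 2 + 1 = -1
C2: 2C, 2O → 0 + 2 = +2
C3: 3C, 1H → 0 − 1 = -1
C4: 3C, 1H → 0 − 1 = -1
C5: 2C, 2H → 0 − 2 = -2
C6: 1C, 2H, 1B → 0 − 2 − 1 = -3
The highest value is +2.

+2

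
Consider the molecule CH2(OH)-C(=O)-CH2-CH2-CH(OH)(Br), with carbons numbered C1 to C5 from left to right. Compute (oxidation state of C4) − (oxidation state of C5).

C4: 2C, 2H → 0 − 2 = -2
C5: 1C, 1H, 1O, 1Br → 0 − 1 + 1 + 1 = +1
Difference: -2 − (+1) = -3.

-3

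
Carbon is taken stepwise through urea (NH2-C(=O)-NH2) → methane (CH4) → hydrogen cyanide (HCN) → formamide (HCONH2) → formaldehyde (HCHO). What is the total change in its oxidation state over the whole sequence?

-4

Carbon oxidation states along the series — urea: +4, methane: -4, hydrogen cyanide: +2, formamide: +2, formaldehyde: 0.
Net change = 0 − (+4) = -4.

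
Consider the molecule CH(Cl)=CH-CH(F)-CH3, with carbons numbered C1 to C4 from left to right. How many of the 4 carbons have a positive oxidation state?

0

Bonds to more-electronegative neighbours contribute +1 each, bonds to H or metals contribute −1 each, and C–C bonds contribute 0. Tallying each carbon:
C1: 2C, 1H, 1Cl → 0 − 1 + 1 = 0
C2: 3C, 1H → 0 − 1 = -1
C3: 2C, 1H, 1F → 0 − 1 + 1 = 0
C4: 1C, 3H → 0 − 3 = -3
0 carbons meet the condition.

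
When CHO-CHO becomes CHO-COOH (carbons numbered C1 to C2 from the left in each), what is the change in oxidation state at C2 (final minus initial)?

+2

Before: C2 has 1 bond to C, 1 bond to H, 2 bonds to O → oxidation state +1.
After: C2 has 1 bond to C, 3 bonds to O → oxidation state +3.
Δ = +3 − (+1) = +2, so this is an oxidation at C2.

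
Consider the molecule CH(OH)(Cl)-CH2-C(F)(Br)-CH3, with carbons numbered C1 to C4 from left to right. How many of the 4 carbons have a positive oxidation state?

2

Tallying each carbon's bonds:
C1: 1C, 1H, 1O, 1Cl → 0 − 1 + 1 + 1 = +1
C2: 2C, 2H → 0 − 2 = -2
C3: 2C, 1F, 1Br → 0 + 1 + 1 = +2
C4: 1C, 3H → 0 − 3 = -3
2 carbons (C1, C3) meet the condition.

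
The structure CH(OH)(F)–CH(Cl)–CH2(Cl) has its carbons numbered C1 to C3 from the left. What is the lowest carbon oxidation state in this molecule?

-1

Tallying each carbon's bonds:
C1: 1C, 1H, 1O, 1F → 0 − 1 + 1 + 1 = +1
C2: 2C, 1H, 1Cl → 0 − 1 + 1 = 0
C3: 1C, 2H, 1Cl → 0 − 2 + 1 = -1
The lowest value is -1.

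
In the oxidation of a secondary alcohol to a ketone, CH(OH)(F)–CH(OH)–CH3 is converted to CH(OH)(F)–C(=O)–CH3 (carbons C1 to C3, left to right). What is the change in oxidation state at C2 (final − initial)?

+2

Before: C2 has 2 bonds to C, 1 bond to H, 1 bond to O → oxidation state 0.
After: C2 has 2 bonds to C, 2 bonds to O → oxidation state +2.
Δ = +2 − (0) = +2, so this is an oxidation at C2.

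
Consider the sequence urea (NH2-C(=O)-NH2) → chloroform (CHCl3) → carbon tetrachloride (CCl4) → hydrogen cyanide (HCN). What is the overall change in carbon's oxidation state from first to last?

Carbon oxidation states along the series — urea: +4, chloroform: +2, carbon tetrachloride: +4, hydrogen cyanide: +2.
Net change = +2 − (+4) = -2.

-2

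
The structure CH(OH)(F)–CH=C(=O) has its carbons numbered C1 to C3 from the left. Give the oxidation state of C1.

+1

C1 has one bond to C (0), one bond to O (+1), one bond to H (-1), one bond to F (+1).
Oxidation state = 0 + 1 − 1 + 1 = +1.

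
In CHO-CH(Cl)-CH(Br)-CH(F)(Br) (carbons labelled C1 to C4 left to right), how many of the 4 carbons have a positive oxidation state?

2

Tallying each carbon's bonds:
C1: 1C, 1H, 2O → 0 − 1 + 2 = +1
C2: 2C, 1H, 1Cl → 0 − 1 + 1 = 0
C3: 2C, 1H, 1Br → 0 − 1 + 1 = 0
C4: 1C, 1H, 1F, 1Br → 0 − 1 + 1 + 1 = +1
2 carbons (C1, C4) meet the condition.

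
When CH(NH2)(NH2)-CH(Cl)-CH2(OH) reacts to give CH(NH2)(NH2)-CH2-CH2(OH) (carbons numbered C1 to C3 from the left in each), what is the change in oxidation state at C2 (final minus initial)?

Before: C2 has 2 bonds to C, 1 bond to H, 1 bond to Cl → oxidation state 0.
After: C2 has 2 bonds to C, 2 bonds to H → oxidation state -2.
Δ = -2 − (0) = -2, so this is a reduction at C2.

-2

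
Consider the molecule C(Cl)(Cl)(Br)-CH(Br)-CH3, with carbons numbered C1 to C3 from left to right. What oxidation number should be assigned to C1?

Bonds to more-electronegative neighbours contribute +1 each, bonds to H or metals contribute −1 each, and C–C bonds contribute 0.
C1 has one bond to C (0), one bond to Cl (+1), one bond to Cl (+1), one bond to Br (+1).
Oxidation state = 0 + 1 + 1 + 1 = +3.

+3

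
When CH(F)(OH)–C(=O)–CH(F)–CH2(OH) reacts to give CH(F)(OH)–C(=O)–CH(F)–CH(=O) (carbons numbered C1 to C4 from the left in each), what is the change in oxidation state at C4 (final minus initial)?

Before: C4 has 1 bond to C, 2 bonds to H, 1 bond to O → oxidation state -1.
After: C4 has 1 bond to C, 1 bond to H, 2 bonds to O → oxidation state +1.
Δ = +1 − (-1) = +2, so this is an oxidation at C4.

+2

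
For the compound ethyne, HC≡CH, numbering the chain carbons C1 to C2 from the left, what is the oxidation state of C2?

-1

Assign +1 per bond to O/N/halogen, −1 per bond to H or an electropositive element, and 0 per bond to carbon.
C2 has one bond to H (-1), a triple bond to C (3×0 = 0).
Oxidation state = -1 + 0 = -1.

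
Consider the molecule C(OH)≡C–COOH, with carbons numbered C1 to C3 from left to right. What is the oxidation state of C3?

C3 has one bond to C (0), a double bond to O (2×+1 = +2), one bond to O (+1).
Oxidation state = 0 + 2 + 1 = +3.

+3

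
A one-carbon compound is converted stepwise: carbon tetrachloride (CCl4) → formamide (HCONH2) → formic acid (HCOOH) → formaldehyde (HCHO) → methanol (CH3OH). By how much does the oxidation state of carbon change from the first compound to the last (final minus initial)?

-6

Carbon oxidation states along the series — carbon tetrachloride: +4, formamide: +2, formic acid: +2, formaldehyde: 0, methanol: -2.
Net change = -2 − (+4) = -6.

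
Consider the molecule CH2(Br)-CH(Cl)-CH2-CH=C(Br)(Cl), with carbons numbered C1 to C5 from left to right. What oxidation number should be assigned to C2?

0

C2 has one bond to C (0), one bond to C (0), one bond to H (-1), one bond to Cl (+1).
Oxidation state = 0 + 0 − 1 + 1 = 0.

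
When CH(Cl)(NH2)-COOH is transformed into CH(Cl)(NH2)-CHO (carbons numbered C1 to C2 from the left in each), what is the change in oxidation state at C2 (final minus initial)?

-2

Before: C2 has 1 bond to C, 3 bonds to O → oxidation state +3.
After: C2 has 1 bond to C, 1 bond to H, 2 bonds to O → oxidation state +1.
Δ = +1 − (+3) = -2, so this is a reduction at C2.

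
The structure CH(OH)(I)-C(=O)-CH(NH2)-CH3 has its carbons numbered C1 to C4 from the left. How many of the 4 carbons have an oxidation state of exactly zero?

1

Tallying each carbon's bonds:
C1: 1C, 1H, 1O, 1I → 0 − 1 + 1 + 1 = +1
C2: 2C, 2O → 0 + 2 = +2
C3: 2C, 1H, 1N → 0 − 1 + 1 = 0
C4: 1C, 3H → 0 − 3 = -3
1 carbon (C3) meets the condition.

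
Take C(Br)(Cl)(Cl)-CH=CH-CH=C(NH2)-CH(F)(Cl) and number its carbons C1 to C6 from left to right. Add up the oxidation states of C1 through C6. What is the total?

+2

Tallying each carbon's bonds:
C1: 1C, 2Cl, 1Br → 0 + 2 + 1 = +3
C2: 3C, 1H → 0 − 1 = -1
C3: 3C, 1H → 0 − 1 = -1
C4: 3C, 1H → 0 − 1 = -1
C5: 3C, 1N → 0 + 1 = +1
C6: 1C, 1H, 1F, 1Cl → 0 − 1 + 1 + 1 = +1
Sum = +3 − 1 − 1 − 1 + 1 + 1 = +2.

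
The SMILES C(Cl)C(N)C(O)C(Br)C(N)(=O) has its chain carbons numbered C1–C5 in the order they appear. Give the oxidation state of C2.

Count +1 for every bond to an atom more electronegative than carbon and −1 for every bond to one less electronegative; C–C bonds are 0.
C2 has one bond to C (0), one bond to C (0), one bond to N (+1), one bond to H (-1).
Oxidation state = 0 + 0 + 1 − 1 = 0.

0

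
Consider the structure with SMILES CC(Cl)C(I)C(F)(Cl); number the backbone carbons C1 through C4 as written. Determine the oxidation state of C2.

Each bond to a more electronegative atom (O, N, halogen) counts +1, each bond to a less electronegative atom (H, metal, B, Si) counts −1, and each C–C bond counts 0.
C2 has one bond to C (0), one bond to C (0), one bond to H (-1), one bond to Cl (+1).
Oxidation state = 0 + 0 − 1 + 1 = 0.

0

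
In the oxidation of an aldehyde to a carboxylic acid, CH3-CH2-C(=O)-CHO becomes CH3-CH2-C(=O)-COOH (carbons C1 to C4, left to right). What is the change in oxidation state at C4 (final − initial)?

Before: C4 has 1 bond to C, 1 bond to H, 2 bonds to O → oxidation state +1.
After: C4 has 1 bond to C, 3 bonds to O → oxidation state +3.
Δ = +3 − (+1) = +2, so this is an oxidation at C4.

+2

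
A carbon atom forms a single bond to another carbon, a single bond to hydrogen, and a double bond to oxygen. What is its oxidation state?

Each bond to a more electronegative atom (O, N, halogen) counts +1, each bond to a less electronegative atom (H, metal, B, Si) counts −1, and each C–C bond counts 0.
The carbon has one bond to C (0), one bond to H (-1), a double bond to O (2×+1 = +2).
Oxidation state = 0 − 1 + 2 = +1.

+1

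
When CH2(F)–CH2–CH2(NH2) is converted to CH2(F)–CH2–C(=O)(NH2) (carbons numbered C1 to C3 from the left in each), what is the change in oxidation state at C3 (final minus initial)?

Before: C3 has 1 bond to C, 2 bonds to H, 1 bond to N → oxidation state -1.
After: C3 has 1 bond to C, 2 bonds to O, 1 bond to N → oxidation state +3.
Δ = +3 − (-1) = +4, so this is an oxidation at C3.

+4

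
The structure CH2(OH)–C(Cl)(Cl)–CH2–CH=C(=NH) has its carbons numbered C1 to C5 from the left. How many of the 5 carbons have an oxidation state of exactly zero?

0

Tallying each carbon's bonds:
C1: 1C, 2H, 1O → 0 − 2 + 1 = -1
C2: 2C, 2Cl → 0 + 2 = +2
C3: 2C, 2H → 0 − 2 = -2
C4: 3C, 1H → 0 − 1 = -1
C5: 2C, 2N → 0 + 2 = +2
0 carbons meet the condition.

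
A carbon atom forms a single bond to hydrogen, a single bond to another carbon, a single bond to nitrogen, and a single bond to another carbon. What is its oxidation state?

0

Each bond to a more electronegative atom (O, N, halogen) counts +1, each bond to a less electronegative atom (H, metal, B, Si) counts −1, and each C–C bond counts 0.
The carbon has one bond to C (0), one bond to C (0), one bond to H (-1), one bond to N (+1).
Oxidation state = 0 + 0 − 1 + 1 = 0.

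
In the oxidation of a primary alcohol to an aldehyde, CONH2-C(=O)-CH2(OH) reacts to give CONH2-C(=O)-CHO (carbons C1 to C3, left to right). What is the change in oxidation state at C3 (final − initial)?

Before: C3 has 1 bond to C, 2 bonds to H, 1 bond to O → oxidation state -1.
After: C3 has 1 bond to C, 1 bond to H, 2 bonds to O → oxidation state +1.
Δ = +1 − (-1) = +2, so this is an oxidation at C3.

+2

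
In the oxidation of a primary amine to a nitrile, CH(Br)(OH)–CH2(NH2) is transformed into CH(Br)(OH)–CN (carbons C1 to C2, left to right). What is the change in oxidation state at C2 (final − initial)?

+4

Before: C2 has 1 bond to C, 2 bonds to H, 1 bond to N → oxidation state -1.
After: C2 has 1 bond to C, 3 bonds to N → oxidation state +3.
Δ = +3 − (-1) = +4, so this is an oxidation at C2.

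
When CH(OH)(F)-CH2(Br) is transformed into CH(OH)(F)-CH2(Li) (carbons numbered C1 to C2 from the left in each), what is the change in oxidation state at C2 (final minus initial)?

Before: C2 has 1 bond to C, 2 bonds to H, 1 bond to Br → oxidation state -1.
After: C2 has 1 bond to C, 2 bonds to H, 1 bond to Li → oxidation state -3.
Δ = -3 − (-1) = -2, so this is a reduction at C2.

-2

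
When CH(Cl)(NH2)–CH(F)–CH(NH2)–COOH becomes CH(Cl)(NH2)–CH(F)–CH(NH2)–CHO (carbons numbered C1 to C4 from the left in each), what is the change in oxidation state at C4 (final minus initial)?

Before: C4 has 1 bond to C, 3 bonds to O → oxidation state +3.
After: C4 has 1 bond to C, 1 bond to H, 2 bonds to O → oxidation state +1.
Δ = +1 − (+3) = -2, so this is a reduction at C4.

-2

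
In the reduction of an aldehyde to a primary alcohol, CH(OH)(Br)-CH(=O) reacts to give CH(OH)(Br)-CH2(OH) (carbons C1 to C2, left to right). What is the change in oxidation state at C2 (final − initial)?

Before: C2 has 1 bond to C, 1 bond to H, 2 bonds to O → oxidation state +1.
After: C2 has 1 bond to C, 2 bonds to H, 1 bond to O → oxidation state -1.
Δ = -1 − (+1) = -2, so this is a reduction at C2.

-2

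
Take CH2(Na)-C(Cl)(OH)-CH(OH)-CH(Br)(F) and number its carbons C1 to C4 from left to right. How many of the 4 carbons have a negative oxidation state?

Tallying each carbon's bonds:
C1: 1C, 2H, 1Na → 0 − 2 − 1 = -3
C2: 2C, 1O, 1Cl → 0 + 1 + 1 = +2
C3: 2C, 1H, 1O → 0 − 1 + 1 = 0
C4: 1C, 1H, 1F, 1Br → 0 − 1 + 1 + 1 = +1
1 carbon (C1) meets the condition.

1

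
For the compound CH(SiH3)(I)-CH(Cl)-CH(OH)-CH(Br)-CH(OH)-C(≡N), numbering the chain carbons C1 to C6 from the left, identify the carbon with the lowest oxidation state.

C1

Assign +1 per bond to O/N/halogen, −1 per bond to H or an electropositive element, and 0 per bond to carbon. Tallying each carbon:
C1: 1C, 1H, 1I, 1Si → 0 − 1 + 1 − 1 = -1
C2: 2C, 1H, 1Cl → 0 − 1 + 1 = 0
C3: 2C, 1H, 1O → 0 − 1 + 1 = 0
C4: 2C, 1H, 1Br → 0 − 1 + 1 = 0
C5: 2C, 1H, 1O → 0 − 1 + 1 = 0
C6: 1C, 3N → 0 + 3 = +3
The most reduced carbon is C1 at -1.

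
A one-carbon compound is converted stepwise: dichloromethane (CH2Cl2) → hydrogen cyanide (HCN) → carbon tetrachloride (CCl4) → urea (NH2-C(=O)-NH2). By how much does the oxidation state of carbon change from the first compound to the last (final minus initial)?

+4

Carbon oxidation states along the series — dichloromethane: 0, hydrogen cyanide: +2, carbon tetrachloride: +4, urea: +4.
Net change = +4 − (0) = +4.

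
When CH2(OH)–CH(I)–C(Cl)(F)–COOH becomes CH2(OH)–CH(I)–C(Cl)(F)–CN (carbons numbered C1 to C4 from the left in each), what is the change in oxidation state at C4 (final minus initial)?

0

Before: C4 has 1 bond to C, 3 bonds to O → oxidation state +3.
After: C4 has 1 bond to C, 3 bonds to N → oxidation state +3.
Δ = +3 − (+3) = 0, so no net redox change at C4.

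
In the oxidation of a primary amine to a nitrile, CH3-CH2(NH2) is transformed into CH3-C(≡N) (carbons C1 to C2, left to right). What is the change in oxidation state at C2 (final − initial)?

+4

Before: C2 has 1 bond to C, 2 bonds to H, 1 bond to N → oxidation state -1.
After: C2 has 1 bond to C, 3 bonds to N → oxidation state +3.
Δ = +3 − (-1) = +4, so this is an oxidation at C2.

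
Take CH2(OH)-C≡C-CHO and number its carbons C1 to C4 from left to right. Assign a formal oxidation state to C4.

+1

C4 has one bond to C (0), one bond to H (-1), a double bond to O (2×+1 = +2).
Oxidation state = 0 − 1 + 2 = +1.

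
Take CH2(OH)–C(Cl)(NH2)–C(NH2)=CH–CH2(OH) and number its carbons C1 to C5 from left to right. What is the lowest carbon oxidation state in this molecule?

-1

Count +1 for every bond to an atom more electronegative than carbon and −1 for every bond to one less electronegative; C–C bonds are 0. Tallying each carbon:
C1: 1C, 2H, 1O → 0 − 2 + 1 = -1
C2: 2C, 1N, 1Cl → 0 + 1 + 1 = +2
C3: 3C, 1N → 0 + 1 = +1
C4: 3C, 1H → 0 − 1 = -1
C5: 1C, 2H, 1O → 0 − 2 + 1 = -1
The lowest value is -1.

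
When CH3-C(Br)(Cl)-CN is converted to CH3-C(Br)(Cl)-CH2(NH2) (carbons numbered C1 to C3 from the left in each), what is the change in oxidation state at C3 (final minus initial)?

-4

Before: C3 has 1 bond to C, 3 bonds to N → oxidation state +3.
After: C3 has 1 bond to C, 2 bonds to H, 1 bond to N → oxidation state -1.
Δ = -1 − (+3) = -4, so this is a reduction at C3.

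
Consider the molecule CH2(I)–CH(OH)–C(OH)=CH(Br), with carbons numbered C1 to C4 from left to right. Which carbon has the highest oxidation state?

C3

Tallying each carbon's bonds:
C1: 1C, 2H, 1I → 0 − 2 + 1 = -1
C2: 2C, 1H, 1O → 0 − 1 + 1 = 0
C3: 3C, 1O → 0 + 1 = +1
C4: 2C, 1H, 1Br → 0 − 1 + 1 = 0
The most oxidised carbon is C3 at +1.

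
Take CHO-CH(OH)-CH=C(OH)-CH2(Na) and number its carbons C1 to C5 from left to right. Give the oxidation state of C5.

Count +1 for every bond to an atom more electronegative than carbon and −1 for every bond to one less electronegative; C–C bonds are 0.
C5 has one bond to C (0), one bond to H (-1), one bond to H (-1), one bond to Na (-1).
Oxidation state = 0 − 1 − 1 − 1 = -3.

-3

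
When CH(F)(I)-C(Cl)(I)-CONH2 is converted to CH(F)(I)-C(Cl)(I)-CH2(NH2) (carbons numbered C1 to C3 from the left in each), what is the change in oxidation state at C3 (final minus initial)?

Before: C3 has 1 bond to C, 2 bonds to O, 1 bond to N → oxidation state +3.
After: C3 has 1 bond to C, 2 bonds to H, 1 bond to N → oxidation state -1.
Δ = -1 − (+3) = -4, so this is a reduction at C3.

-4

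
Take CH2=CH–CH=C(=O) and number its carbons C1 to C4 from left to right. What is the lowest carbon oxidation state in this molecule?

Tallying each carbon's bonds:
C1: 2C, 2H → 0 − 2 = -2
C2: 3C, 1H → 0 − 1 = -1
C3: 3C, 1H → 0 − 1 = -1
C4: 2C, 2O → 0 + 2 = +2
The lowest value is -2.

-2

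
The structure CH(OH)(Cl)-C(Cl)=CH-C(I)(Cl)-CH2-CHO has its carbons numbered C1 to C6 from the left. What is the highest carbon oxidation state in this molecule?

Count +1 for every bond to an atom more electronegative than carbon and −1 for every bond to one less electronegative; C–C bonds are 0. Tallying each carbon:
C1: 1C, 1H, 1O, 1Cl → 0 − 1 + 1 + 1 = +1
C2: 3C, 1Cl → 0 + 1 = +1
C3: 3C, 1H → 0 − 1 = -1
C4: 2C, 1Cl, 1I → 0 + 1 + 1 = +2
C5: 2C, 2H → 0 − 2 = -2
C6: 1C, 1H, 2O → 0 − 1 + 2 = +1
The highest value is +2.

+2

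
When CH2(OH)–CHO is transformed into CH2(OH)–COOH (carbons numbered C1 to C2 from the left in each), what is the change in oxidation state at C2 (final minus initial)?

Before: C2 has 1 bond to C, 1 bond to H, 2 bonds to O → oxidation state +1.
After: C2 has 1 bond to C, 3 bonds to O → oxidation state +3.
Δ = +3 − (+1) = +2, so this is an oxidation at C2.

+2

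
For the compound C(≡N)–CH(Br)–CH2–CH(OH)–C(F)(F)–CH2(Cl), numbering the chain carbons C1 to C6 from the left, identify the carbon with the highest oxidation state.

Tallying each carbon's bonds:
C1: 1C, 3N → 0 + 3 = +3
C2: 2C, 1H, 1Br → 0 − 1 + 1 = 0
C3: 2C, 2H → 0 − 2 = -2
C4: 2C, 1H, 1O → 0 − 1 + 1 = 0
C5: 2C, 2F → 0 + 2 = +2
C6: 1C, 2H, 1Cl → 0 − 2 + 1 = -1
The most oxidised carbon is C1 at +3.

C1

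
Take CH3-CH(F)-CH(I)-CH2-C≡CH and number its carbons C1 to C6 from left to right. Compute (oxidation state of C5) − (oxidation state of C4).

C5: 4C → 0 = 0
C4: 2C, 2H → 0 − 2 = -2
Difference: 0 − (-2) = +2.

+2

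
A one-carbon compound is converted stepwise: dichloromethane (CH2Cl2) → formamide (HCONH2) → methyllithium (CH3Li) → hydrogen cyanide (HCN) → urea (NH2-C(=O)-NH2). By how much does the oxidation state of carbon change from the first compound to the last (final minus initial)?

Carbon oxidation states along the series — dichloromethane: 0, formamide: +2, methyllithium: -4, hydrogen cyanide: +2, urea: +4.
Net change = +4 − (0) = +4.

+4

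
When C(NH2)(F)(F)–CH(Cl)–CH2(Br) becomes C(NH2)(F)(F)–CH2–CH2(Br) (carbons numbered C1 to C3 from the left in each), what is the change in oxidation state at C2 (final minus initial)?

Before: C2 has 2 bonds to C, 1 bond to H, 1 bond to Cl → oxidation state 0.
After: C2 has 2 bonds to C, 2 bonds to H → oxidation state -2.
Δ = -2 − (0) = -2, so this is a reduction at C2.

-2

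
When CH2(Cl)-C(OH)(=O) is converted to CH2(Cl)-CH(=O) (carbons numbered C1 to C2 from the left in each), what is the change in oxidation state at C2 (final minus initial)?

Before: C2 has 1 bond to C, 3 bonds to O → oxidation state +3.
After: C2 has 1 bond to C, 1 bond to H, 2 bonds to O → oxidation state +1.
Δ = +1 − (+3) = -2, so this is a reduction at C2.

-2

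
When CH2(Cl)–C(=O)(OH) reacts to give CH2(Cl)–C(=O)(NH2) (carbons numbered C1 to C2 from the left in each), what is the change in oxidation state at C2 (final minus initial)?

0

Before: C2 has 1 bond to C, 3 bonds to O → oxidation state +3.
After: C2 has 1 bond to C, 2 bonds to O, 1 bond to N → oxidation state +3.
Δ = +3 − (+3) = 0, so no net redox change at C2.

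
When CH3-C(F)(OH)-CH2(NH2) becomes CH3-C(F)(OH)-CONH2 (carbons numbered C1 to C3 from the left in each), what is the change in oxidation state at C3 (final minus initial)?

+4

Before: C3 has 1 bond to C, 2 bonds to H, 1 bond to N → oxidation state -1.
After: C3 has 1 bond to C, 2 bonds to O, 1 bond to N → oxidation state +3.
Δ = +3 − (-1) = +4, so this is an oxidation at C3.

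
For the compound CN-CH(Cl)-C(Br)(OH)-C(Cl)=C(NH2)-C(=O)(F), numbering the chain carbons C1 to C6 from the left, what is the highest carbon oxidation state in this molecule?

+3

Each bond to a more electronegative atom (O, N, halogen) counts +1, each bond to a less electronegative atom (H, metal, B, Si) counts −1, and each C–C bond counts 0. Tallying each carbon:
C1: 1C, 3N → 0 + 3 = +3
C2: 2C, 1H, 1Cl → 0 − 1 + 1 = 0
C3: 2C, 1O, 1Br → 0 + 1 + 1 = +2
C4: 3C, 1Cl → 0 + 1 = +1
C5: 3C, 1N → 0 + 1 = +1
C6: 1C, 2O, 1F → 0 + 2 + 1 = +3
The highest value is +3.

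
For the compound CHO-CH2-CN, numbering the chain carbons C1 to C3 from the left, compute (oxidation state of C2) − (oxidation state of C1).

C2: 2C, 2H → 0 − 2 = -2
C1: 1C, 1H, 2O → 0 − 1 + 2 = +1
Difference: -2 − (+1) = -3.

-3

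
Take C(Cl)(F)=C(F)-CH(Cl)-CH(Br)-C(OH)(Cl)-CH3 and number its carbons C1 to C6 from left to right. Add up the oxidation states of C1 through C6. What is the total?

Tallying each carbon's bonds:
C1: 2C, 1F, 1Cl → 0 + 1 + 1 = +2
C2: 3C, 1F → 0 + 1 = +1
C3: 2C, 1H, 1Cl → 0 − 1 + 1 = 0
C4: 2C, 1H, 1Br → 0 − 1 + 1 = 0
C5: 2C, 1O, 1Cl → 0 + 1 + 1 = +2
C6: 1C, 3H → 0 − 3 = -3
Sum = +2 + 1 + 0 + 0 + 2 − 3 = +2.

+2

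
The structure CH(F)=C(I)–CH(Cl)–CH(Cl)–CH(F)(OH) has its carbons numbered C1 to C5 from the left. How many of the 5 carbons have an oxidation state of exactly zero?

3

Assign +1 per bond to O/N/halogen, −1 per bond to H or an electropositive element, and 0 per bond to carbon. Tallying each carbon:
C1: 2C, 1H, 1F → 0 − 1 + 1 = 0
C2: 3C, 1I → 0 + 1 = +1
C3: 2C, 1H, 1Cl → 0 − 1 + 1 = 0
C4: 2C, 1H, 1Cl → 0 − 1 + 1 = 0
C5: 1C, 1H, 1O, 1F → 0 − 1 + 1 + 1 = +1
3 carbons (C1, C3, C4) meet the condition.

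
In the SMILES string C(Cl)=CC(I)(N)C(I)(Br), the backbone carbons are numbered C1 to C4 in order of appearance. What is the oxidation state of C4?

+1

Assign +1 per bond to O/N/halogen, −1 per bond to H or an electropositive element, and 0 per bond to carbon.
C4 has one bond to C (0), one bond to H (-1), one bond to I (+1), one bond to Br (+1).
Oxidation state = 0 − 1 + 1 + 1 = +1.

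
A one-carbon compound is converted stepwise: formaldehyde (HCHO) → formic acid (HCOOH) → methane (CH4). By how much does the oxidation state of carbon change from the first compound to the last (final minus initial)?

Carbon oxidation states along the series — formaldehyde: 0, formic acid: +2, methane: -4.
Net change = -4 − (0) = -4.

-4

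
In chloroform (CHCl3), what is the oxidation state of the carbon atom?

+2

Count +1 for every bond to an atom more electronegative than carbon and −1 for every bond to one less electronegative; C–C bonds are 0.
The carbon has one bond to H (-1), one bond to Cl (+1), one bond to Cl (+1), one bond to Cl (+1).
Oxidation state = -1 + 1 + 1 + 1 = +2.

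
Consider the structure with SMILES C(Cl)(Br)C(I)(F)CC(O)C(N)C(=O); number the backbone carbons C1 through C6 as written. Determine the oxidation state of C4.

Count +1 for every bond to an atom more electronegative than carbon and −1 for every bond to one less electronegative; C–C bonds are 0.
C4 has one bond to C (0), one bond to C (0), one bond to O (+1), one bond to H (-1).
Oxidation state = 0 + 0 + 1 − 1 = 0.

0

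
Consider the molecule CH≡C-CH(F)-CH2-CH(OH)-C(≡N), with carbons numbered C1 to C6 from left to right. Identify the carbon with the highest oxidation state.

Tallying each carbon's bonds:
C1: 3C, 1H → 0 − 1 = -1
C2: 4C → 0 = 0
C3: 2C, 1H, 1F → 0 − 1 + 1 = 0
C4: 2C, 2H → 0 − 2 = -2
C5: 2C, 1H, 1O → 0 − 1 + 1 = 0
C6: 1C, 3N → 0 + 3 = +3
The most oxidised carbon is C6 at +3.

C6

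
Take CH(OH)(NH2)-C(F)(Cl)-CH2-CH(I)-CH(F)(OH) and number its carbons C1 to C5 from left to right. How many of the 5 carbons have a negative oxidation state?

Each bond to a more electronegative atom (O, N, halogen) counts +1, each bond to a less electronegative atom (H, metal, B, Si) counts −1, and each C–C bond counts 0. Tallying each carbon:
C1: 1C, 1H, 1O, 1N → 0 − 1 + 1 + 1 = +1
C2: 2C, 1F, 1Cl → 0 + 1 + 1 = +2
C3: 2C, 2H → 0 − 2 = -2
C4: 2C, 1H, 1I → 0 − 1 + 1 = 0
C5: 1C, 1H, 1O, 1F → 0 − 1 + 1 + 1 = +1
1 carbon (C3) meets the condition.

1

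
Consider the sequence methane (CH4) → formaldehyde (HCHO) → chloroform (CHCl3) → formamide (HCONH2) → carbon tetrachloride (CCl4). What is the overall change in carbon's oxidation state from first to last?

Carbon oxidation states along the series — methane: -4, formaldehyde: 0, chloroform: +2, formamide: +2, carbon tetrachloride: +4.
Net change = +4 − (-4) = +8.

+8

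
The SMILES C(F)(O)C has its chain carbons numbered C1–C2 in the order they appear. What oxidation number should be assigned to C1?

+1

Assign +1 per bond to O/N/halogen, −1 per bond to H or an electropositive element, and 0 per bond to carbon.
C1 has one bond to C (0), one bond to F (+1), one bond to O (+1), one bond to H (-1).
Oxidation state = 0 + 1 + 1 − 1 = +1.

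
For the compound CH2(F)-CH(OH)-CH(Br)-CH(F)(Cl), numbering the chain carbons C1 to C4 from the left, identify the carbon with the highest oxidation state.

Each bond to a more electronegative atom (O, N, halogen) counts +1, each bond to a less electronegative atom (H, metal, B, Si) counts −1, and each C–C bond counts 0. Tallying each carbon:
C1: 1C, 2H, 1F → 0 − 2 + 1 = -1
C2: 2C, 1H, 1O → 0 − 1 + 1 = 0
C3: 2C, 1H, 1Br → 0 − 1 + 1 = 0
C4: 1C, 1H, 1F, 1Cl → 0 − 1 + 1 + 1 = +1
The most oxidised carbon is C4 at +1.

C4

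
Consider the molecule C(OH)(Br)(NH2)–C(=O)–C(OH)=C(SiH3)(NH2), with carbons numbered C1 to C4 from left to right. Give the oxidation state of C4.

C4 has a double bond to C (2×0 = 0), one bond to Si (-1), one bond to N (+1).
Oxidation state = 0 − 1 + 1 = 0.

0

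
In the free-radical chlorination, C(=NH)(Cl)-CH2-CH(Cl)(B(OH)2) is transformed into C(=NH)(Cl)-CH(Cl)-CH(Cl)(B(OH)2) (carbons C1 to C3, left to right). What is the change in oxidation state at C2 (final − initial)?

+2

Before: C2 has 2 bonds to C, 2 bonds to H → oxidation state -2.
After: C2 has 2 bonds to C, 1 bond to H, 1 bond to Cl → oxidation state 0.
Δ = 0 − (-2) = +2, so this is an oxidation at C2.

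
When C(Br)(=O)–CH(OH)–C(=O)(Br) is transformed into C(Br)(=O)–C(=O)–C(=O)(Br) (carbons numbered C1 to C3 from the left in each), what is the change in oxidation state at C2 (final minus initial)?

+2

Before: C2 has 2 bonds to C, 1 bond to H, 1 bond to O → oxidation state 0.
After: C2 has 2 bonds to C, 2 bonds to O → oxidation state +2.
Δ = +2 − (0) = +2, so this is an oxidation at C2.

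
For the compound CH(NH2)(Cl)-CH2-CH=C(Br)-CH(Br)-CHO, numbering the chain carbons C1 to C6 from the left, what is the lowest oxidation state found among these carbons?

Each bond to a more electronegative atom (O, N, halogen) counts +1, each bond to a less electronegative atom (H, metal, B, Si) counts −1, and each C–C bond counts 0. Tallying each carbon:
C1: 1C, 1H, 1N, 1Cl → 0 − 1 + 1 + 1 = +1
C2: 2C, 2H → 0 − 2 = -2
C3: 3C, 1H → 0 − 1 = -1
C4: 3C, 1Br → 0 + 1 = +1
C5: 2C, 1H, 1Br → 0 − 1 + 1 = 0
C6: 1C, 1H, 2O → 0 − 1 + 2 = +1
The lowest value is -2.

-2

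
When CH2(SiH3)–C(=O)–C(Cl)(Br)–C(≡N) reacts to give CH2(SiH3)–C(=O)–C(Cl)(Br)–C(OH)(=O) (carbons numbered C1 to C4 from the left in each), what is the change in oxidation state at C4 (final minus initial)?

0

Before: C4 has 1 bond to C, 3 bonds to N → oxidation state +3.
After: C4 has 1 bond to C, 3 bonds to O → oxidation state +3.
Δ = +3 − (+3) = 0, so no net redox change at C4.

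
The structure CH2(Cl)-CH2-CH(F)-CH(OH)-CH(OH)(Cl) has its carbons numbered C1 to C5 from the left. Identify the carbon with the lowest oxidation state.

Count +1 for every bond to an atom more electronegative than carbon and −1 for every bond to one less electronegative; C–C bonds are 0. Tallying each carbon:
C1: 1C, 2H, 1Cl → 0 − 2 + 1 = -1
C2: 2C, 2H → 0 − 2 = -2
C3: 2C, 1H, 1F → 0 − 1 + 1 = 0
C4: 2C, 1H, 1O → 0 − 1 + 1 = 0
C5: 1C, 1H, 1O, 1Cl → 0 − 1 + 1 + 1 = +1
The most reduced carbon is C2 at -2.

C2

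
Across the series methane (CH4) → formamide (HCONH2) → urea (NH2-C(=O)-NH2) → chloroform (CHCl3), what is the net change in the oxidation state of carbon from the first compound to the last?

+6

Carbon oxidation states along the series — methane: -4, formamide: +2, urea: +4, chloroform: +2.
Net change = +2 − (-4) = +6.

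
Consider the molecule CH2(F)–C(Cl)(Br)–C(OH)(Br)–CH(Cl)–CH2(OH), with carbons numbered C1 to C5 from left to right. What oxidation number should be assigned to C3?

+2

C3 has one bond to C (0), one bond to C (0), one bond to O (+1), one bond to Br (+1).
Oxidation state = 0 + 0 + 1 + 1 = +2.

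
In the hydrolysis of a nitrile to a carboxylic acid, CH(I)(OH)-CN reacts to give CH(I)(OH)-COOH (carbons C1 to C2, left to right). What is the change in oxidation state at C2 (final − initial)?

Before: C2 has 1 bond to C, 3 bonds to N → oxidation state +3.
After: C2 has 1 bond to C, 3 bonds to O → oxidation state +3.
Δ = +3 − (+3) = 0, so no net redox change at C2.

0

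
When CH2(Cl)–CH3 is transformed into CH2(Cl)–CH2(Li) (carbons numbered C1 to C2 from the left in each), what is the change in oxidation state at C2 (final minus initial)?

0

Before: C2 has 1 bond to C, 3 bonds to H → oxidation state -3.
After: C2 has 1 bond to C, 2 bonds to H, 1 bond to Li → oxidation state -3.
Δ = -3 − (-3) = 0, so no net redox change at C2.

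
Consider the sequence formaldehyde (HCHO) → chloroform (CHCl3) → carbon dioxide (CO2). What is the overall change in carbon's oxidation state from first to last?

+4

Carbon oxidation states along the series — formaldehyde: 0, chloroform: +2, carbon dioxide: +4.
Net change = +4 − (0) = +4.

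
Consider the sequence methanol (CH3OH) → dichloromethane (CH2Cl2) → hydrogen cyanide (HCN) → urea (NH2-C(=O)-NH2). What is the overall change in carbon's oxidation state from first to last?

+6

Carbon oxidation states along the series — methanol: -2, dichloromethane: 0, hydrogen cyanide: +2, urea: +4.
Net change = +4 − (-2) = +6.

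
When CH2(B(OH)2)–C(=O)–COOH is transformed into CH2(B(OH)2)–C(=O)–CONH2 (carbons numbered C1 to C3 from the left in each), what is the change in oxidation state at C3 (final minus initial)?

0

Before: C3 has 1 bond to C, 3 bonds to O → oxidation state +3.
After: C3 has 1 bond to C, 2 bonds to O, 1 bond to N → oxidation state +3.
Δ = +3 − (+3) = 0, so no net redox change at C3.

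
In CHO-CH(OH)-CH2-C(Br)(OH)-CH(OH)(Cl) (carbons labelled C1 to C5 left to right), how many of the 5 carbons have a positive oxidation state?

3

Tallying each carbon's bonds:
C1: 1C, 1H, 2O → 0 − 1 + 2 = +1
C2: 2C, 1H, 1O → 0 − 1 + 1 = 0
C3: 2C, 2H → 0 − 2 = -2
C4: 2C, 1O, 1Br → 0 + 1 + 1 = +2
C5: 1C, 1H, 1O, 1Cl → 0 − 1 + 1 + 1 = +1
3 carbons (C1, C4, C5) meet the condition.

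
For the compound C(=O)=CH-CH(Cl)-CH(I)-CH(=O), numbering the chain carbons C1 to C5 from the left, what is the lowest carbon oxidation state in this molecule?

Tallying each carbon's bonds:
C1: 2C, 2O → 0 + 2 = +2
C2: 3C, 1H → 0 − 1 = -1
C3: 2C, 1H, 1Cl → 0 − 1 + 1 = 0
C4: 2C, 1H, 1I → 0 − 1 + 1 = 0
C5: 1C, 1H, 2O → 0 − 1 + 2 = +1
The lowest value is -1.

-1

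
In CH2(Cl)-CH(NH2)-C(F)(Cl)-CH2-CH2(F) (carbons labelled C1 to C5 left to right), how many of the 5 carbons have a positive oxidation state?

Assign +1 per bond to O/N/halogen, −1 per bond to H or an electropositive element, and 0 per bond to carbon. Tallying each carbon:
C1: 1C, 2H, 1Cl → 0 − 2 + 1 = -1
C2: 2C, 1H, 1N → 0 − 1 + 1 = 0
C3: 2C, 1F, 1Cl → 0 + 1 + 1 = +2
C4: 2C, 2H → 0 − 2 = -2
C5: 1C, 2H, 1F → 0 − 2 + 1 = -1
1 carbon (C3) meets the condition.

1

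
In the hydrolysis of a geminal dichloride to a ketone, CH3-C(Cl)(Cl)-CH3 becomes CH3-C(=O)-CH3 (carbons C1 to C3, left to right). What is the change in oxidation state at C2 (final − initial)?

0

Before: C2 has 2 bonds to C, 2 bonds to Cl → oxidation state +2.
After: C2 has 2 bonds to C, 2 bonds to O → oxidation state +2.
Δ = +2 − (+2) = 0, so no net redox change at C2.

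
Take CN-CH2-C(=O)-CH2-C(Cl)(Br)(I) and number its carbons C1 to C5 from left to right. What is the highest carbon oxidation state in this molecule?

+3

Tallying each carbon's bonds:
C1: 1C, 3N → 0 + 3 = +3
C2: 2C, 2H → 0 − 2 = -2
C3: 2C, 2O → 0 + 2 = +2
C4: 2C, 2H → 0 − 2 = -2
C5: 1C, 1Cl, 1Br, 1I → 0 + 1 + 1 + 1 = +3
The highest value is +3.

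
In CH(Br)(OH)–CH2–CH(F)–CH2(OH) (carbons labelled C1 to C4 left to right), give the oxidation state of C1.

+1

Bonds to more-electronegative neighbours contribute +1 each, bonds to H or metals contribute −1 each, and C–C bonds contribute 0.
C1 has one bond to C (0), one bond to Br (+1), one bond to H (-1), one bond to O (+1).
Oxidation state = 0 + 1 − 1 + 1 = +1.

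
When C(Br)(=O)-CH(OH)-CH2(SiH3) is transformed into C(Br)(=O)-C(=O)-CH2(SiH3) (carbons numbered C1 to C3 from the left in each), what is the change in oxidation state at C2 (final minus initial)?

+2

Before: C2 has 2 bonds to C, 1 bond to H, 1 bond to O → oxidation state 0.
After: C2 has 2 bonds to C, 2 bonds to O → oxidation state +2.
Δ = +2 − (0) = +2, so this is an oxidation at C2.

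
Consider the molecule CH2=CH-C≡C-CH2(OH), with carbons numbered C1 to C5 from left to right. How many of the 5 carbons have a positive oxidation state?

0

Count +1 for every bond to an atom more electronegative than carbon and −1 for every bond to one less electronegative; C–C bonds are 0. Tallying each carbon:
C1: 2C, 2H → 0 − 2 = -2
C2: 3C, 1H → 0 − 1 = -1
C3: 4C → 0 = 0
C4: 4C → 0 = 0
C5: 1C, 2H, 1O → 0 − 2 + 1 = -1
0 carbons meet the condition.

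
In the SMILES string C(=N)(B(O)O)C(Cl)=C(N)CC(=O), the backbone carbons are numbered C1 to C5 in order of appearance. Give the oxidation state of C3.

+1

C3 has a double bond to C (2×0 = 0), one bond to C (0), one bond to N (+1).
Oxidation state = 0 + 0 + 1 = +1.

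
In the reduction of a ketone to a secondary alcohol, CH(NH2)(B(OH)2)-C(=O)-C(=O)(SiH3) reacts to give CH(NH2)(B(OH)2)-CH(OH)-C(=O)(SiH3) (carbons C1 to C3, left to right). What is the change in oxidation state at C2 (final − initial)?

Before: C2 has 2 bonds to C, 2 bonds to O → oxidation state +2.
After: C2 has 2 bonds to C, 1 bond to H, 1 bond to O → oxidation state 0.
Δ = 0 − (+2) = -2, so this is a reduction at C2.

-2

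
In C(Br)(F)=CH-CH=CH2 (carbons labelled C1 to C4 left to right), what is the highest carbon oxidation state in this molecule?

Count +1 for every bond to an atom more electronegative than carbon and −1 for every bond to one less electronegative; C–C bonds are 0. Tallying each carbon:
C1: 2C, 1F, 1Br → 0 + 1 + 1 = +2
C2: 3C, 1H → 0 − 1 = -1
C3: 3C, 1H → 0 − 1 = -1
C4: 2C, 2H → 0 − 2 = -2
The highest value is +2.

+2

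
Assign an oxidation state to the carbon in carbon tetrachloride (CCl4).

The carbon has one bond to Cl (+1), one bond to Cl (+1), one bond to Cl (+1), one bond to Cl (+1).
Oxidation state = +1 + 1 + 1 + 1 = +4.

+4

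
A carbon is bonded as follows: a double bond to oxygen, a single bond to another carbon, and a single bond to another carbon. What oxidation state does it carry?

+2

Count +1 for every bond to an atom more electronegative than carbon and −1 for every bond to one less electronegative; C–C bonds are 0.
The carbon has one bond to C (0), one bond to C (0), a double bond to O (2×+1 = +2).
Oxidation state = 0 + 0 + 2 = +2.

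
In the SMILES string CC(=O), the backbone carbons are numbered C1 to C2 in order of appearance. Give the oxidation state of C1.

Assign +1 per bond to O/N/halogen, −1 per bond to H or an electropositive element, and 0 per bond to carbon.
C1 has one bond to C (0), one bond to H (-1), one bond to H (-1), one bond to H (-1).
Oxidation state = 0 − 1 − 1 − 1 = -3.

-3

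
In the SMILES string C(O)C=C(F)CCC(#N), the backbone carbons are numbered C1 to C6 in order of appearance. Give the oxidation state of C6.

+3

Each bond to a more electronegative atom (O, N, halogen) counts +1, each bond to a less electronegative atom (H, metal, B, Si) counts −1, and each C–C bond counts 0.
C6 has one bond to C (0), a triple bond to N (3×+1 = +3).
Oxidation state = 0 + 3 = +3.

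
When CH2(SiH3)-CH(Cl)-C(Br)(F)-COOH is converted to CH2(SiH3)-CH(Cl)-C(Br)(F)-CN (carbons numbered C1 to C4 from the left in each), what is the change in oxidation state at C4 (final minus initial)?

0

Before: C4 has 1 bond to C, 3 bonds to O → oxidation state +3.
After: C4 has 1 bond to C, 3 bonds to N → oxidation state +3.
Δ = +3 − (+3) = 0, so no net redox change at C4.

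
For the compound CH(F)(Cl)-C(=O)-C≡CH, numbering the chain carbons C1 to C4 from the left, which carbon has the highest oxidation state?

C2

Tallying each carbon's bonds:
C1: 1C, 1H, 1F, 1Cl → 0 − 1 + 1 + 1 = +1
C2: 2C, 2O → 0 + 2 = +2
C3: 4C → 0 = 0
C4: 3C, 1H → 0 − 1 = -1
The most oxidised carbon is C2 at +2.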